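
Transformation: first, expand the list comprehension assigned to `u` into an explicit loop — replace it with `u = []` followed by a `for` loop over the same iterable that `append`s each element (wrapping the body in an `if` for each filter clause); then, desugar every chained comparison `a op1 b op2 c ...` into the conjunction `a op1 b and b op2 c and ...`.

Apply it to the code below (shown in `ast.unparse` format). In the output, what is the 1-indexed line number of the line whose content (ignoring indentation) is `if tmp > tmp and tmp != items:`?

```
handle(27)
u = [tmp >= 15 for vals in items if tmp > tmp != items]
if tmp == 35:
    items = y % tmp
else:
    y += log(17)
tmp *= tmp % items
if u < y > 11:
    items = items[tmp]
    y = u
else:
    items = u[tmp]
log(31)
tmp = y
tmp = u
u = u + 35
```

Transformed code:
handle(27)
u = []
for vals in items:
    if tmp > tmp and tmp != items:
        u.append(tmp >= 15)
if tmp == 35:
    items = y % tmp
else:
    y += log(17)
tmp *= tmp % items
if u < y and y > 11:
    items = items[tmp]
    y = u
else:
    items = u[tmp]
log(31)
tmp = y
tmp = u
u = u + 35

4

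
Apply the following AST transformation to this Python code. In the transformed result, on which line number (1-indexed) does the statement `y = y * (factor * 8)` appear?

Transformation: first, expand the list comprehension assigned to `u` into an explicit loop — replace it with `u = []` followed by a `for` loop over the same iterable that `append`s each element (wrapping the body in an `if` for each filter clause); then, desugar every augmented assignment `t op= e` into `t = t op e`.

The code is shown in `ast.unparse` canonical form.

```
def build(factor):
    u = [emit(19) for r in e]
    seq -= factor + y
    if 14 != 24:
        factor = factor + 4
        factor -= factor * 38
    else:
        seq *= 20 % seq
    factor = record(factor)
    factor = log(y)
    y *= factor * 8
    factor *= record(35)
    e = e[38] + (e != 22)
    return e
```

Transformed code:
def build(factor):
    u = []
    for r in e:
        u.append(emit(19))
    seq = seq - (factor + y)
    if 14 != 24:
        factor = factor + 4
        factor = factor - factor * 38
    else:
        seq = seq * (20 % seq)
    factor = record(factor)
    factor = log(y)
    y = y * (factor * 8)
    factor = factor * record(35)
    e = e[38] + (e != 22)
    return e

13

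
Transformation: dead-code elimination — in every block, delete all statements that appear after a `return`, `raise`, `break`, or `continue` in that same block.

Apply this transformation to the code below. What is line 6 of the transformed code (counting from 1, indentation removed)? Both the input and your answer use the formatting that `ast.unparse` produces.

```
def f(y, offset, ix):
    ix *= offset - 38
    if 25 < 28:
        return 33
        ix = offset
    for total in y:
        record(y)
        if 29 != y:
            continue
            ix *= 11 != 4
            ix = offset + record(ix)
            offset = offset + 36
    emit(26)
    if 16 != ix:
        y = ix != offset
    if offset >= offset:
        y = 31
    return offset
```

Transformed code:
def f(y, offset, ix):
    ix *= offset - 38
    if 25 < 28:
        return 33
    for total in y:
        record(y)
        if 29 != y:
            continue
    emit(26)
    if 16 != ix:
        y = ix != offset
    if offset >= offset:
        y = 31
    return offset

record(y)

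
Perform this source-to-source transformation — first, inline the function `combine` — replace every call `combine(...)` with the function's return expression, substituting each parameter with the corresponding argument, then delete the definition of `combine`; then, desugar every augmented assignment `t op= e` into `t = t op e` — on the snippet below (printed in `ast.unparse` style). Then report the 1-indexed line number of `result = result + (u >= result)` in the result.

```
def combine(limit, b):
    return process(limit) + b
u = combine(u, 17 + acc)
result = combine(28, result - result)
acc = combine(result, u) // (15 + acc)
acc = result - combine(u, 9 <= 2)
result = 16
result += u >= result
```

Transformed code:
u = process(u) + (17 + acc)
result = process(28) + (result - result)
acc = (process(result) + u) // (15 + acc)
acc = result - (process(u) + (9 <= 2))
result = 16
result = result + (u >= result)

6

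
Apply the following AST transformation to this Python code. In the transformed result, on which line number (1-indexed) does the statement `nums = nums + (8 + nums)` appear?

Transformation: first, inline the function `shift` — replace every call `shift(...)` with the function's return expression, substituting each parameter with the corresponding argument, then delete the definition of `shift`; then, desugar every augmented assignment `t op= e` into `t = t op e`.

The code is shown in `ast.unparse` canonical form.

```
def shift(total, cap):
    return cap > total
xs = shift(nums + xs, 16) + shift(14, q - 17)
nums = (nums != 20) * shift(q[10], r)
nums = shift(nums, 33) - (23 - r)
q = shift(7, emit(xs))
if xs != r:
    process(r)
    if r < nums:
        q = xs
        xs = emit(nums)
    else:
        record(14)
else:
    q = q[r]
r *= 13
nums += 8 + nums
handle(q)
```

Transformed code:
xs = (16 > nums + xs) + (q - 17 > 14)
nums = (nums != 20) * (r > q[10])
nums = (33 > nums) - (23 - r)
q = emit(xs) > 7
if xs != r:
    process(r)
    if r < nums:
        q = xs
        xs = emit(nums)
    else:
        record(14)
else:
    q = q[r]
r = r * 13
nums = nums + (8 + nums)
handle(q)

15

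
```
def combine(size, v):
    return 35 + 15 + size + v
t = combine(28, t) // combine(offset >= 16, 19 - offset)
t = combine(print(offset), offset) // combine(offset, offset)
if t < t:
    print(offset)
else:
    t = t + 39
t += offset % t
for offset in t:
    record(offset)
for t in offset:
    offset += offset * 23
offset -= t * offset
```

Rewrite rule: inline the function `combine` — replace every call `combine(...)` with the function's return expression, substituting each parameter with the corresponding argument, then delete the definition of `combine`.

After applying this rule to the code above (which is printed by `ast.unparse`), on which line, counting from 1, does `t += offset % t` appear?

7

Transformed code:
t = (35 + 15 + 28 + t) // (35 + 15 + (offset >= 16) + (19 - offset))
t = (35 + 15 + print(offset) + offset) // (35 + 15 + offset + offset)
if t < t:
    print(offset)
else:
    t = t + 39
t += offset % t
for offset in t:
    record(offset)
for t in offset:
    offset += offset * 23
offset -= t * offset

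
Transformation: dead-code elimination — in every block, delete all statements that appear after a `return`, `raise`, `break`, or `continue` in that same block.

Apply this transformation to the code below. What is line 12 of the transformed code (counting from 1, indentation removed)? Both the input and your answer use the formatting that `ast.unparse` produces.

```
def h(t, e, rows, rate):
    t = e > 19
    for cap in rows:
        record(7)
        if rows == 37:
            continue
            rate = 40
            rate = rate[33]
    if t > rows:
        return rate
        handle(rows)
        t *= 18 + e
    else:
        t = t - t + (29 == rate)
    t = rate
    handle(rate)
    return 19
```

handle(rate)

Transformed code:
def h(t, e, rows, rate):
    t = e > 19
    for cap in rows:
        record(7)
        if rows == 37:
            continue
    if t > rows:
        return rate
    else:
        t = t - t + (29 == rate)
    t = rate
    handle(rate)
    return 19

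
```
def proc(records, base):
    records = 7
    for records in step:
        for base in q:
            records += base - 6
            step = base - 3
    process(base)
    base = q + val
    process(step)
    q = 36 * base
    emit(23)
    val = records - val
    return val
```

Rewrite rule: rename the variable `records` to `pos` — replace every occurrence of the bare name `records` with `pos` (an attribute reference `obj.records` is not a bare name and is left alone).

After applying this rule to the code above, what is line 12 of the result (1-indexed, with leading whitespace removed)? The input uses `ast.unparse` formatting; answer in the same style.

Transformed code:
def proc(pos, base):
    pos = 7
    for pos in step:
        for base in q:
            pos += base - 6
            step = base - 3
    process(base)
    base = q + val
    process(step)
    q = 36 * base
    emit(23)
    val = pos - val
    return val

val = pos - val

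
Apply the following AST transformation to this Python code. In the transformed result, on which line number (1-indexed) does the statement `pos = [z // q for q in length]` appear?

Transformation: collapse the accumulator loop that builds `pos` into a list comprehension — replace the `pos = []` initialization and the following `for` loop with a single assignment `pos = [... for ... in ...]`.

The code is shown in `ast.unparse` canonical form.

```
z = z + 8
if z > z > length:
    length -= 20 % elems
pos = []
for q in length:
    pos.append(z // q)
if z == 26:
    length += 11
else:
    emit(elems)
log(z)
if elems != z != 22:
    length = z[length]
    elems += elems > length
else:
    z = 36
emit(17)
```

4

Transformed code:
z = z + 8
if z > z > length:
    length -= 20 % elems
pos = [z // q for q in length]
if z == 26:
    length += 11
else:
    emit(elems)
log(z)
if elems != z != 22:
    length = z[length]
    elems += elems > length
else:
    z = 36
emit(17)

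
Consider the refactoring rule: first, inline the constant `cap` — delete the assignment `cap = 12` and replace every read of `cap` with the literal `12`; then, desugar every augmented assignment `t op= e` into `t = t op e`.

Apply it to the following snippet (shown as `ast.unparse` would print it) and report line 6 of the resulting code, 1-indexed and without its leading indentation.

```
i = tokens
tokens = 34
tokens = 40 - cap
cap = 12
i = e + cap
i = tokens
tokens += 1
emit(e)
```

Transformed code:
i = tokens
tokens = 34
tokens = 40 - 12
i = e + 12
i = tokens
tokens = tokens + 1
emit(e)

tokens = tokens + 1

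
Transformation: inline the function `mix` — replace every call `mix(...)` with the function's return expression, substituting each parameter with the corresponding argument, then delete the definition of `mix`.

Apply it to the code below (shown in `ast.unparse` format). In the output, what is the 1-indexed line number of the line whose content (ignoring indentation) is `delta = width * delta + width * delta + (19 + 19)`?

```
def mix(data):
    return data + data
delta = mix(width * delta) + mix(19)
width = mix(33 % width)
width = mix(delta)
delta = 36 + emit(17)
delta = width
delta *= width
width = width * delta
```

1

Transformed code:
delta = width * delta + width * delta + (19 + 19)
width = 33 % width + 33 % width
width = delta + delta
delta = 36 + emit(17)
delta = width
delta *= width
width = width * delta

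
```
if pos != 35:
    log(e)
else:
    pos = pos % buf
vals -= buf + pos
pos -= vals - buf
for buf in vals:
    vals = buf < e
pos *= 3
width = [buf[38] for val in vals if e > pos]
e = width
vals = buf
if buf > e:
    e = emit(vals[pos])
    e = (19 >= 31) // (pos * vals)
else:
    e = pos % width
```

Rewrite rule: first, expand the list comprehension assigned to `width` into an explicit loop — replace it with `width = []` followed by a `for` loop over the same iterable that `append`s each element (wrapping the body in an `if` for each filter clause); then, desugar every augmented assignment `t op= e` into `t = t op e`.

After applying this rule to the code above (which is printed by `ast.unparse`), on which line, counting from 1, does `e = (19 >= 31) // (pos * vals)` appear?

Transformed code:
if pos != 35:
    log(e)
else:
    pos = pos % buf
vals = vals - (buf + pos)
pos = pos - (vals - buf)
for buf in vals:
    vals = buf < e
pos = pos * 3
width = []
for val in vals:
    if e > pos:
        width.append(buf[38])
e = width
vals = buf
if buf > e:
    e = emit(vals[pos])
    e = (19 >= 31) // (pos * vals)
else:
    e = pos % width

18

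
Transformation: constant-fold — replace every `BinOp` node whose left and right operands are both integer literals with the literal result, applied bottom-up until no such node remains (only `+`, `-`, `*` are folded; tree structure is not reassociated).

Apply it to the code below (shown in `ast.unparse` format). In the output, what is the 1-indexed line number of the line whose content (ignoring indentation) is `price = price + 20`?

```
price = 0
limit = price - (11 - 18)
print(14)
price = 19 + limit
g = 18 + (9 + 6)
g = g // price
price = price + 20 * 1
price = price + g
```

Transformed code:
price = 0
limit = price - -7
print(14)
price = 19 + limit
g = 33
g = g // price
price = price + 20
price = price + g

7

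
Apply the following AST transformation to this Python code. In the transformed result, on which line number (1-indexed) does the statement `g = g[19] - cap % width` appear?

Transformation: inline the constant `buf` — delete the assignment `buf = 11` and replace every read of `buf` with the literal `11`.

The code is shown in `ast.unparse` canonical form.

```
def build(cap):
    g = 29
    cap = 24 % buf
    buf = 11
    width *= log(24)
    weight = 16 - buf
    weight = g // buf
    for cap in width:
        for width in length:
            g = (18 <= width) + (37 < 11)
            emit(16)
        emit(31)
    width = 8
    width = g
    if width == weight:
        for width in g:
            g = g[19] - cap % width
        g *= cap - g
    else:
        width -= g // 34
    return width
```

16

Transformed code:
def build(cap):
    g = 29
    cap = 24 % 11
    width *= log(24)
    weight = 16 - 11
    weight = g // 11
    for cap in width:
        for width in length:
            g = (18 <= width) + (37 < 11)
            emit(16)
        emit(31)
    width = 8
    width = g
    if width == weight:
        for width in g:
            g = g[19] - cap % width
        g *= cap - g
    else:
        width -= g // 34
    return width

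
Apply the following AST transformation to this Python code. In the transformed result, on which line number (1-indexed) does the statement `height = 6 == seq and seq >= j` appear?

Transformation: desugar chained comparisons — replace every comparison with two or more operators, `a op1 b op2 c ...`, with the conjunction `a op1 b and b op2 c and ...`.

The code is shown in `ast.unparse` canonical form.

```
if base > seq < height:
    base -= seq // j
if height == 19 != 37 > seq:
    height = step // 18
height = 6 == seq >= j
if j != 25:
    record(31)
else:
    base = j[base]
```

5

Transformed code:
if base > seq and seq < height:
    base -= seq // j
if height == 19 and 19 != 37 and (37 > seq):
    height = step // 18
height = 6 == seq and seq >= j
if j != 25:
    record(31)
else:
    base = j[base]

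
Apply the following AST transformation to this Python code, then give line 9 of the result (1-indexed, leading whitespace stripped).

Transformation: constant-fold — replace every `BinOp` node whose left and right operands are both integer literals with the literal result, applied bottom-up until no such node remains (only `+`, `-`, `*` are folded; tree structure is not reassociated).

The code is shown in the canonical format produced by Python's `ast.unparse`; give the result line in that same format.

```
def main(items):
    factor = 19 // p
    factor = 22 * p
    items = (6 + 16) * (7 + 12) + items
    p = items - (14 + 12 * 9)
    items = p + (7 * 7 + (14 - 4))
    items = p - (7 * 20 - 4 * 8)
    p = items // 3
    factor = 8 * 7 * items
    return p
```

Transformed code:
def main(items):
    factor = 19 // p
    factor = 22 * p
    items = 418 + items
    p = items - 122
    items = p + 59
    items = p - 108
    p = items // 3
    factor = 56 * items
    return p

factor = 56 * items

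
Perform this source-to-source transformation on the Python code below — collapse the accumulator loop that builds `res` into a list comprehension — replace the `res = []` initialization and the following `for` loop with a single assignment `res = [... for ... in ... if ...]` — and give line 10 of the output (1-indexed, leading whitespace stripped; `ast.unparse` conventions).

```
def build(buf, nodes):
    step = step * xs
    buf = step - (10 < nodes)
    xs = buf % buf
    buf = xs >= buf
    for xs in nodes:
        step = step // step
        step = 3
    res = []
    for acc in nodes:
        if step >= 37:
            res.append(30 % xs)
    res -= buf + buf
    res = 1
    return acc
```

res -= buf + buf

Transformed code:
def build(buf, nodes):
    step = step * xs
    buf = step - (10 < nodes)
    xs = buf % buf
    buf = xs >= buf
    for xs in nodes:
        step = step // step
        step = 3
    res = [30 % xs for acc in nodes if step >= 37]
    res -= buf + buf
    res = 1
    return acc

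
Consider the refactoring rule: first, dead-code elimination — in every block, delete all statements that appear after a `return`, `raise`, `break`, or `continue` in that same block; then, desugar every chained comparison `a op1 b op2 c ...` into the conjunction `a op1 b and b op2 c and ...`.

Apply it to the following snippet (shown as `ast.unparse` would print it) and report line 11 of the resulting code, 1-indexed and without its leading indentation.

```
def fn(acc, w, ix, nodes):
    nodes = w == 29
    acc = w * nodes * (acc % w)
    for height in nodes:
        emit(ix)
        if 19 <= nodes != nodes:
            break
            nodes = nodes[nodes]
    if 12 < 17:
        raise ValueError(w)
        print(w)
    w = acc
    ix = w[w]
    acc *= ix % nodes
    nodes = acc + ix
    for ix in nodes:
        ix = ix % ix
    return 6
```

ix = w[w]

Transformed code:
def fn(acc, w, ix, nodes):
    nodes = w == 29
    acc = w * nodes * (acc % w)
    for height in nodes:
        emit(ix)
        if 19 <= nodes and nodes != nodes:
            break
    if 12 < 17:
        raise ValueError(w)
    w = acc
    ix = w[w]
    acc *= ix % nodes
    nodes = acc + ix
    for ix in nodes:
        ix = ix % ix
    return 6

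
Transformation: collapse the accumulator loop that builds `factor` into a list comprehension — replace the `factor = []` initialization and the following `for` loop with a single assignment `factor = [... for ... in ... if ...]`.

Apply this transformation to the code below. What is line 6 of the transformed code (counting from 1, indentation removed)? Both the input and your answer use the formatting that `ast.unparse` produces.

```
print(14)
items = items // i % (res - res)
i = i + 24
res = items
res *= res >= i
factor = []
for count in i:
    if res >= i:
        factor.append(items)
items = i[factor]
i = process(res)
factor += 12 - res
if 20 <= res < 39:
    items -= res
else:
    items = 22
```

Transformed code:
print(14)
items = items // i % (res - res)
i = i + 24
res = items
res *= res >= i
factor = [items for count in i if res >= i]
items = i[factor]
i = process(res)
factor += 12 - res
if 20 <= res < 39:
    items -= res
else:
    items = 22

factor = [items for count in i if res >= i]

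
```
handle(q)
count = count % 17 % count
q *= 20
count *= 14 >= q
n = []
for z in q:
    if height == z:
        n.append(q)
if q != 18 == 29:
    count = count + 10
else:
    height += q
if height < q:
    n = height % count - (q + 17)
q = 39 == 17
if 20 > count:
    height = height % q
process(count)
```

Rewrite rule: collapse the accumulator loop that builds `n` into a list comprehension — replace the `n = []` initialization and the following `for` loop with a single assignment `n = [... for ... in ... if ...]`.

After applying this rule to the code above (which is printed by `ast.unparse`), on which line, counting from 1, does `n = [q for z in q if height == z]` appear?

5

Transformed code:
handle(q)
count = count % 17 % count
q *= 20
count *= 14 >= q
n = [q for z in q if height == z]
if q != 18 == 29:
    count = count + 10
else:
    height += q
if height < q:
    n = height % count - (q + 17)
q = 39 == 17
if 20 > count:
    height = height % q
process(count)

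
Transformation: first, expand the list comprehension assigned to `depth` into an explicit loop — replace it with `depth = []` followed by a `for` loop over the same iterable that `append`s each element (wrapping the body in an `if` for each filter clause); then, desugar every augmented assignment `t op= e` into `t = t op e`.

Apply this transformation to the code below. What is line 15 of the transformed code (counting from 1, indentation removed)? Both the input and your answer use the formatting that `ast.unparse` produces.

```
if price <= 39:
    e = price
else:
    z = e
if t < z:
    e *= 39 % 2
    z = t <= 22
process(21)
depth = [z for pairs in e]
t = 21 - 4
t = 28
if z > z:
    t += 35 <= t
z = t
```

t = t + (35 <= t)

Transformed code:
if price <= 39:
    e = price
else:
    z = e
if t < z:
    e = e * (39 % 2)
    z = t <= 22
process(21)
depth = []
for pairs in e:
    depth.append(z)
t = 21 - 4
t = 28
if z > z:
    t = t + (35 <= t)
z = t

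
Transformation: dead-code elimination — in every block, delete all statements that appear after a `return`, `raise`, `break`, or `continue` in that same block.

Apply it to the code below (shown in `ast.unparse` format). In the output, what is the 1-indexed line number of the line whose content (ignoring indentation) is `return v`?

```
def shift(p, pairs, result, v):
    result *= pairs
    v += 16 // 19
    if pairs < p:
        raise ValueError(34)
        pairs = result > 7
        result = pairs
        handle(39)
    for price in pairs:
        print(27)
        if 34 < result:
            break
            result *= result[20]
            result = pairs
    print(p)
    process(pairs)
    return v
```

Transformed code:
def shift(p, pairs, result, v):
    result *= pairs
    v += 16 // 19
    if pairs < p:
        raise ValueError(34)
    for price in pairs:
        print(27)
        if 34 < result:
            break
    print(p)
    process(pairs)
    return v

12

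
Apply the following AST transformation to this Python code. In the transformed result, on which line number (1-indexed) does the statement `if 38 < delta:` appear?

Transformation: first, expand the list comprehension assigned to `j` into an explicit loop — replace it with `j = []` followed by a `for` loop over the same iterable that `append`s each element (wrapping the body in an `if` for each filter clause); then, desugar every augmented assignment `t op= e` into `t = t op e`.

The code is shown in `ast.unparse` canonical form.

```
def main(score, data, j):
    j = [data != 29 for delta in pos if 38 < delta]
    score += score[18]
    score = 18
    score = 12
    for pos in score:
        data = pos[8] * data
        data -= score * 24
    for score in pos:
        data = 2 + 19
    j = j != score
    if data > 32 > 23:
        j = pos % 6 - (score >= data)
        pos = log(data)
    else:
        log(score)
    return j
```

Transformed code:
def main(score, data, j):
    j = []
    for delta in pos:
        if 38 < delta:
            j.append(data != 29)
    score = score + score[18]
    score = 18
    score = 12
    for pos in score:
        data = pos[8] * data
        data = data - score * 24
    for score in pos:
        data = 2 + 19
    j = j != score
    if data > 32 > 23:
        j = pos % 6 - (score >= data)
        pos = log(data)
    else:
        log(score)
    return j

4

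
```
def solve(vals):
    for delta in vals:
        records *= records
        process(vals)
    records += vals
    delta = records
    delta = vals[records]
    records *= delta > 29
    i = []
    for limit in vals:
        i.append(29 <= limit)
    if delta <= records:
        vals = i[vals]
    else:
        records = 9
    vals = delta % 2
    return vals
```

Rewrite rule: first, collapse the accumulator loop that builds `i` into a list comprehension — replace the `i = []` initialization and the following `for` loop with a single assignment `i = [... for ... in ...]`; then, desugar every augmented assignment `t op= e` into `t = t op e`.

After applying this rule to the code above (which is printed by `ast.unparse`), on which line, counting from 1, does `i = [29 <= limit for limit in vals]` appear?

Transformed code:
def solve(vals):
    for delta in vals:
        records = records * records
        process(vals)
    records = records + vals
    delta = records
    delta = vals[records]
    records = records * (delta > 29)
    i = [29 <= limit for limit in vals]
    if delta <= records:
        vals = i[vals]
    else:
        records = 9
    vals = delta % 2
    return vals

9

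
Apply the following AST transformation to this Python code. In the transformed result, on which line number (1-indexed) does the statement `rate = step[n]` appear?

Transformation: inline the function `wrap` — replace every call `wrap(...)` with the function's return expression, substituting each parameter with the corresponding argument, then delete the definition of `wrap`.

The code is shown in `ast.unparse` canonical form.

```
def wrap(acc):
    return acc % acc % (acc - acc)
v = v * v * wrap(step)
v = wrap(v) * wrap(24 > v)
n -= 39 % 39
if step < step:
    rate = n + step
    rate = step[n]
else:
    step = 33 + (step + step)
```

Transformed code:
v = v * v * (step % step % (step - step))
v = v % v % (v - v) * ((24 > v) % (24 > v) % ((24 > v) - (24 > v)))
n -= 39 % 39
if step < step:
    rate = n + step
    rate = step[n]
else:
    step = 33 + (step + step)

6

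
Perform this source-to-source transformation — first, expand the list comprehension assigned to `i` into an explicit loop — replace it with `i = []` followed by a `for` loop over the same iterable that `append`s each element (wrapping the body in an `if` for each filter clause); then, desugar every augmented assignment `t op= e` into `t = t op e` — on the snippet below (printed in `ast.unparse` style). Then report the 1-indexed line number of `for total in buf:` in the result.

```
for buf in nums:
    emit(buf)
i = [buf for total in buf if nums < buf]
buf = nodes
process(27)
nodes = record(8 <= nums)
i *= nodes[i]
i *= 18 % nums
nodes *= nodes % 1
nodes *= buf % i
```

4

Transformed code:
for buf in nums:
    emit(buf)
i = []
for total in buf:
    if nums < buf:
        i.append(buf)
buf = nodes
process(27)
nodes = record(8 <= nums)
i = i * nodes[i]
i = i * (18 % nums)
nodes = nodes * (nodes % 1)
nodes = nodes * (buf % i)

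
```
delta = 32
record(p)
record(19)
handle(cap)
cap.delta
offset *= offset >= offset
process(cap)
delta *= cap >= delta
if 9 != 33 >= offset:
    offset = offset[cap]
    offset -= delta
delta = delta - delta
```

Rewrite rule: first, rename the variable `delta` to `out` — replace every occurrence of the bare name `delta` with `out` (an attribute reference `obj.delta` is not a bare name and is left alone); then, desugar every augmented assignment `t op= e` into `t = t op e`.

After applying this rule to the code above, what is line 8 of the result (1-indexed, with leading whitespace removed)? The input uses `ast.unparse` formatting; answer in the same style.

Transformed code:
out = 32
record(p)
record(19)
handle(cap)
cap.delta
offset = offset * (offset >= offset)
process(cap)
out = out * (cap >= out)
if 9 != 33 >= offset:
    offset = offset[cap]
    offset = offset - out
out = out - out

out = out * (cap >= out)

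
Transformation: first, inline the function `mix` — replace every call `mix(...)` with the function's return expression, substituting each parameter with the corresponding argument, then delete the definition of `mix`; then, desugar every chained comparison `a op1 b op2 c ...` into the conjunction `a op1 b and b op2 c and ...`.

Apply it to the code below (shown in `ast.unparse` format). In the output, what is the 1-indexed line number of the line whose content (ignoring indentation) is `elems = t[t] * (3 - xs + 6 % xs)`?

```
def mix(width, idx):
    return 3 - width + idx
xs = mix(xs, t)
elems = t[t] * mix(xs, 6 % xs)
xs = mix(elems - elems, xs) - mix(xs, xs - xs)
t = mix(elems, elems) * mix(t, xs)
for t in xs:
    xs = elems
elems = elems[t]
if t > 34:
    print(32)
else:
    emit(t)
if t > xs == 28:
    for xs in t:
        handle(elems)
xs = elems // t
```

Transformed code:
xs = 3 - xs + t
elems = t[t] * (3 - xs + 6 % xs)
xs = 3 - (elems - elems) + xs - (3 - xs + (xs - xs))
t = (3 - elems + elems) * (3 - t + xs)
for t in xs:
    xs = elems
elems = elems[t]
if t > 34:
    print(32)
else:
    emit(t)
if t > xs and xs == 28:
    for xs in t:
        handle(elems)
xs = elems // t

2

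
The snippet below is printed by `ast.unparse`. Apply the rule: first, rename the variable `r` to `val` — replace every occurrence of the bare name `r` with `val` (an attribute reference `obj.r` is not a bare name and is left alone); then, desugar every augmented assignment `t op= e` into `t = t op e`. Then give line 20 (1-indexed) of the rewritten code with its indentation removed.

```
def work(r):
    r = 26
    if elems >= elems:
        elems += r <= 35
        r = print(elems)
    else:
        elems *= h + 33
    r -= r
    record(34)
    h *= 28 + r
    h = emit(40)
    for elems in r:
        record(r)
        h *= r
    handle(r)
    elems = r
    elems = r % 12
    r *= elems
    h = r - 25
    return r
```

return val

Transformed code:
def work(val):
    val = 26
    if elems >= elems:
        elems = elems + (val <= 35)
        val = print(elems)
    else:
        elems = elems * (h + 33)
    val = val - val
    record(34)
    h = h * (28 + val)
    h = emit(40)
    for elems in val:
        record(val)
        h = h * val
    handle(val)
    elems = val
    elems = val % 12
    val = val * elems
    h = val - 25
    return val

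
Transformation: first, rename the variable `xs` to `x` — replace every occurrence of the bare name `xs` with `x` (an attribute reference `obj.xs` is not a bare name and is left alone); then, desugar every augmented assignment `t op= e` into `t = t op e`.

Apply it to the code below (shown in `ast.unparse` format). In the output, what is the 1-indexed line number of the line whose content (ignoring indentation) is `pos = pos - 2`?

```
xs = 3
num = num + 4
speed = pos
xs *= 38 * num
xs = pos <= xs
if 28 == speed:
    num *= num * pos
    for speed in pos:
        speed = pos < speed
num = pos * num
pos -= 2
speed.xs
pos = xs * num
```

Transformed code:
x = 3
num = num + 4
speed = pos
x = x * (38 * num)
x = pos <= x
if 28 == speed:
    num = num * (num * pos)
    for speed in pos:
        speed = pos < speed
num = pos * num
pos = pos - 2
speed.xs
pos = x * num

11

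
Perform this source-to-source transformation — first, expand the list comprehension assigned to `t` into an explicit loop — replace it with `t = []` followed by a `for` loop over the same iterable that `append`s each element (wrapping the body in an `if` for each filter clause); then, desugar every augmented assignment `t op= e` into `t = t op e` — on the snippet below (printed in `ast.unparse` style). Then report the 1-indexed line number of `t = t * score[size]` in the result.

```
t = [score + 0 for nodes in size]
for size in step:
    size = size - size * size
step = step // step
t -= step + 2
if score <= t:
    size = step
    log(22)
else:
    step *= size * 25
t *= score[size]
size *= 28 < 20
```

13

Transformed code:
t = []
for nodes in size:
    t.append(score + 0)
for size in step:
    size = size - size * size
step = step // step
t = t - (step + 2)
if score <= t:
    size = step
    log(22)
else:
    step = step * (size * 25)
t = t * score[size]
size = size * (28 < 20)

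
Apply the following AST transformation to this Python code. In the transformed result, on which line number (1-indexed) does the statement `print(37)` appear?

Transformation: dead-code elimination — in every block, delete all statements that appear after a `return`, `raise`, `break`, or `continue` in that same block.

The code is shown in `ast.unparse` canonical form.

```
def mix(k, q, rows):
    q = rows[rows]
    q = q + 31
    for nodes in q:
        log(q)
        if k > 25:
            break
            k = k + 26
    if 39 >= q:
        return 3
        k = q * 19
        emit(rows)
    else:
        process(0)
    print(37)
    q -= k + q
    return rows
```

12

Transformed code:
def mix(k, q, rows):
    q = rows[rows]
    q = q + 31
    for nodes in q:
        log(q)
        if k > 25:
            break
    if 39 >= q:
        return 3
    else:
        process(0)
    print(37)
    q -= k + q
    return rows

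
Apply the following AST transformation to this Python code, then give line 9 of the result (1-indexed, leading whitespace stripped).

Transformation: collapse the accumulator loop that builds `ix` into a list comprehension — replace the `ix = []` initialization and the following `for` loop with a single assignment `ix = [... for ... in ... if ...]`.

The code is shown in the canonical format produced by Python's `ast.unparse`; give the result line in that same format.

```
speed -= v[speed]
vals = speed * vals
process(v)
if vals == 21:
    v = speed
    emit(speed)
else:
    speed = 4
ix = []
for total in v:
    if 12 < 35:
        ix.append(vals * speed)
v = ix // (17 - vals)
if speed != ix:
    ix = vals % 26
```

Transformed code:
speed -= v[speed]
vals = speed * vals
process(v)
if vals == 21:
    v = speed
    emit(speed)
else:
    speed = 4
ix = [vals * speed for total in v if 12 < 35]
v = ix // (17 - vals)
if speed != ix:
    ix = vals % 26

ix = [vals * speed for total in v if 12 < 35]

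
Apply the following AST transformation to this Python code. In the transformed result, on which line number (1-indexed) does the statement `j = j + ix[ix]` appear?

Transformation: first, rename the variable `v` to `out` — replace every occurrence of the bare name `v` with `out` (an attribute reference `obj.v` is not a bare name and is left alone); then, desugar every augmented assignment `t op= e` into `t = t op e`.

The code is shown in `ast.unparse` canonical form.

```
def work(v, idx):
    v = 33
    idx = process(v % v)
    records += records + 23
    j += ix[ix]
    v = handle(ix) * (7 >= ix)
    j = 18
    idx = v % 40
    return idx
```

Transformed code:
def work(out, idx):
    out = 33
    idx = process(out % out)
    records = records + (records + 23)
    j = j + ix[ix]
    out = handle(ix) * (7 >= ix)
    j = 18
    idx = out % 40
    return idx

5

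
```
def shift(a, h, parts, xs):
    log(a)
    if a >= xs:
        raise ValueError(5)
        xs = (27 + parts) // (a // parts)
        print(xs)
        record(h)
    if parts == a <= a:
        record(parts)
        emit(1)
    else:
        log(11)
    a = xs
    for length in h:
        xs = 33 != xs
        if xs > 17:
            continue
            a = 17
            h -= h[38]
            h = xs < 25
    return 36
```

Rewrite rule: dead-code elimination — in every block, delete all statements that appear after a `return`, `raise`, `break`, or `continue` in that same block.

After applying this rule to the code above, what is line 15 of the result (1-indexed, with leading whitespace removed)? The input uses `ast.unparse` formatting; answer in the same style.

Transformed code:
def shift(a, h, parts, xs):
    log(a)
    if a >= xs:
        raise ValueError(5)
    if parts == a <= a:
        record(parts)
        emit(1)
    else:
        log(11)
    a = xs
    for length in h:
        xs = 33 != xs
        if xs > 17:
            continue
    return 36

return 36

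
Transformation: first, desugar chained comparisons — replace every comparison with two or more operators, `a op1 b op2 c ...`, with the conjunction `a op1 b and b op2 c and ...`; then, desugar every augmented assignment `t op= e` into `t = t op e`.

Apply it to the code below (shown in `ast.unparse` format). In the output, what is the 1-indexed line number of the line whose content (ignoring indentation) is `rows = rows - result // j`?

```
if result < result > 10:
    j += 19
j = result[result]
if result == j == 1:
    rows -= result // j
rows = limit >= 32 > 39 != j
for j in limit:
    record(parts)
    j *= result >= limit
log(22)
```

5

Transformed code:
if result < result and result > 10:
    j = j + 19
j = result[result]
if result == j and j == 1:
    rows = rows - result // j
rows = limit >= 32 and 32 > 39 and (39 != j)
for j in limit:
    record(parts)
    j = j * (result >= limit)
log(22)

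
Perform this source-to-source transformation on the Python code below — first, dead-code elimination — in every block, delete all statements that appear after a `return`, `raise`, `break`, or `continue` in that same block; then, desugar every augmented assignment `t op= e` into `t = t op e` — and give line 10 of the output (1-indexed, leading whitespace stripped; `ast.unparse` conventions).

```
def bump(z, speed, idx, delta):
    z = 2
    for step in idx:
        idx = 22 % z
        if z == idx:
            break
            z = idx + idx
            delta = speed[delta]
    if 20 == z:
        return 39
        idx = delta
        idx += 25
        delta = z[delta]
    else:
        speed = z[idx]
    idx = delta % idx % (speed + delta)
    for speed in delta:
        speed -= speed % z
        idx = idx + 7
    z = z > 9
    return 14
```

Transformed code:
def bump(z, speed, idx, delta):
    z = 2
    for step in idx:
        idx = 22 % z
        if z == idx:
            break
    if 20 == z:
        return 39
    else:
        speed = z[idx]
    idx = delta % idx % (speed + delta)
    for speed in delta:
        speed = speed - speed % z
        idx = idx + 7
    z = z > 9
    return 14

speed = z[idx]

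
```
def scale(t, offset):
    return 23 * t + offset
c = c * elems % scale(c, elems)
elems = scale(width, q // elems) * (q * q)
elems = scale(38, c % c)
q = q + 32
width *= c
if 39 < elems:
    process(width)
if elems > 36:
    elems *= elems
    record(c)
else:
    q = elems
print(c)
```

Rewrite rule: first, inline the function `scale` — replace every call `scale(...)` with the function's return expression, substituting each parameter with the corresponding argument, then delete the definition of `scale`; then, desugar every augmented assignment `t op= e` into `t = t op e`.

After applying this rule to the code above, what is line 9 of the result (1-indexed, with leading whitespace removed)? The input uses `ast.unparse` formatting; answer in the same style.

Transformed code:
c = c * elems % (23 * c + elems)
elems = (23 * width + q // elems) * (q * q)
elems = 23 * 38 + c % c
q = q + 32
width = width * c
if 39 < elems:
    process(width)
if elems > 36:
    elems = elems * elems
    record(c)
else:
    q = elems
print(c)

elems = elems * elems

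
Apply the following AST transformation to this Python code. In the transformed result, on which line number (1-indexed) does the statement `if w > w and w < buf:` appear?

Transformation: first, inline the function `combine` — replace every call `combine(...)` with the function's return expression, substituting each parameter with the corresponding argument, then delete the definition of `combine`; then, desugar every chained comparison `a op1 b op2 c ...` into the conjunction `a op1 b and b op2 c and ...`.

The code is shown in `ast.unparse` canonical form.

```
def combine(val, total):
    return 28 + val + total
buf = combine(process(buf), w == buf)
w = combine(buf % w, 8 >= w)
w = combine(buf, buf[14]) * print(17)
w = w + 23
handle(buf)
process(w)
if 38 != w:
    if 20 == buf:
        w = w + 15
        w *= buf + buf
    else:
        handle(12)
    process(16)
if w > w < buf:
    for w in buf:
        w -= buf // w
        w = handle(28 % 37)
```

Transformed code:
buf = 28 + process(buf) + (w == buf)
w = 28 + buf % w + (8 >= w)
w = (28 + buf + buf[14]) * print(17)
w = w + 23
handle(buf)
process(w)
if 38 != w:
    if 20 == buf:
        w = w + 15
        w *= buf + buf
    else:
        handle(12)
    process(16)
if w > w and w < buf:
    for w in buf:
        w -= buf // w
        w = handle(28 % 37)

14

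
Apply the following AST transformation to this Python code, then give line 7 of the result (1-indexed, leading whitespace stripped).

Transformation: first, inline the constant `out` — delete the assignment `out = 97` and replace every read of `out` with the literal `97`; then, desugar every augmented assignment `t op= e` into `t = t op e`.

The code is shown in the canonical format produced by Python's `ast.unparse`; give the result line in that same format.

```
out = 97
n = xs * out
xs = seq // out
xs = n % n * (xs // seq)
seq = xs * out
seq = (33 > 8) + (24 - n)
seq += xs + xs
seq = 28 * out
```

Transformed code:
n = xs * 97
xs = seq // 97
xs = n % n * (xs // seq)
seq = xs * 97
seq = (33 > 8) + (24 - n)
seq = seq + (xs + xs)
seq = 28 * 97

seq = 28 * 97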